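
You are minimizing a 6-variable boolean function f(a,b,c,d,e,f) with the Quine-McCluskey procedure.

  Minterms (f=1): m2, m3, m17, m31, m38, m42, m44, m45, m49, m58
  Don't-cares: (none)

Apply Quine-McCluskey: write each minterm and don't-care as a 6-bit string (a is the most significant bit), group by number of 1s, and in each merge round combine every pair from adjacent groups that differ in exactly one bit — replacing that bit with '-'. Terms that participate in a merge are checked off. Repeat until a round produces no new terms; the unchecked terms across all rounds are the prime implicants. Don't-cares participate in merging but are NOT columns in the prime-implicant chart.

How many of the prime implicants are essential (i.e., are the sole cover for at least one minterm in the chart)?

size-2^0 implicants → 000010(✓)  000011(✓)  010001(✓)  011111  100110  101010(✓)  101100(✓)  101101(✓)  110001(✓)  111010(✓)
size-2^1 implicants → -10001  00001-  1-1010  10110-
Unchecked terms (primes): -10001, 00001-, 011111, 1-1010, 100110, 10110-
Minterm coverage:
  m2 ⊆ 00001- [E]
  m3 ⊆ 00001- [E]
  m17 ⊆ -10001 [E]
  m31 ⊆ 011111 [E]
  m38 ⊆ 100110 [E]
  m42 ⊆ 1-1010 [E]
  m44 ⊆ 10110- [E]
  m45 ⊆ 10110- [E]
  m49 ⊆ -10001 [E]
  m58 ⊆ 1-1010 [E]
E = {-10001, 00001-, 011111, 1-1010, 100110, 10110-}

6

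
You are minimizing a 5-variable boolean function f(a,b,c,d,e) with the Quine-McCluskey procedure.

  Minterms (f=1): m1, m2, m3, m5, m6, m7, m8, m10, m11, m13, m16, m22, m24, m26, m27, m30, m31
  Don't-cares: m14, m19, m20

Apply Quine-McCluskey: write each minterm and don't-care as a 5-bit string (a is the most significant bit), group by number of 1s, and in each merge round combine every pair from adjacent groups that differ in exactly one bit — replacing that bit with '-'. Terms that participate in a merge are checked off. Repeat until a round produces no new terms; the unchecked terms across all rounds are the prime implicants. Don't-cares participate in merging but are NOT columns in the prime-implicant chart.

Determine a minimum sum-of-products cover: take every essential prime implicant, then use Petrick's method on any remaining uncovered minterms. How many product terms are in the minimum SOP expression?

7

Round 0: 00001✓ 00010✓ 00011✓ 00101✓ 00110✓ 00111✓ 01000✓ 01010✓ 01011✓ 01101✓ 01110✓ 10000✓ 10011✓ 10100✓ 10110✓ 11000✓ 11010✓ 11011✓ 11110✓ 11111✓
Round 1: -0011✓ -0110✓ -1000✓ -1010✓ -1011✓ -1110✓ 0-010✓ 0-011✓ 0-101 0-110✓ 00-01✓ 00-10✓ 00-11✓ 000-1✓ 0001-✓ 001-1✓ 0011-✓ 01-10✓ 010-0✓ 0101-✓ 1-000 1-011✓ 1-110✓ 10-00 101-0 11-10✓ 11-11✓ 110-0✓ 1101-✓ 1111-✓
Round 2: --011 --110 -1-10 -10-0 -101- 0--10 0-01- 00--1 00-1- 11-1-
PIs = {--011, --110, -1-10, -10-0, -101-, 0--10, 0-01-, 0-101, 00--1, 00-1-, 1-000, 10-00, 101-0, 11-1-}
Coverage chart:
  m1: 00--1 ←essential
  m2: 0--10,0-01-,00-1-
  m3: --011,0-01-,00--1,00-1-
  m5: 0-101,00--1
  m6: --110,0--10,00-1-
  m7: 00--1,00-1-
  m8: -10-0 ←essential
  m10: -1-10,-10-0,-101-,0--10,0-01-
  m11: --011,-101-,0-01-
  m13: 0-101 ←essential
  m16: 1-000,10-00
  m22: --110,101-0
  m24: -10-0,1-000
  m26: -1-10,-10-0,-101-,11-1-
  m27: --011,-101-,11-1-
  m30: --110,-1-10,11-1-
  m31: 11-1- ←essential
Essential: -10-0, 0-101, 00--1, 11-1-
Petrick residual → --110, 0-01-, 1-000
Min cover (7 terms): cde' + bc'e' + a'c'd + a'cd'e + a'b'e + ac'd'e' + abd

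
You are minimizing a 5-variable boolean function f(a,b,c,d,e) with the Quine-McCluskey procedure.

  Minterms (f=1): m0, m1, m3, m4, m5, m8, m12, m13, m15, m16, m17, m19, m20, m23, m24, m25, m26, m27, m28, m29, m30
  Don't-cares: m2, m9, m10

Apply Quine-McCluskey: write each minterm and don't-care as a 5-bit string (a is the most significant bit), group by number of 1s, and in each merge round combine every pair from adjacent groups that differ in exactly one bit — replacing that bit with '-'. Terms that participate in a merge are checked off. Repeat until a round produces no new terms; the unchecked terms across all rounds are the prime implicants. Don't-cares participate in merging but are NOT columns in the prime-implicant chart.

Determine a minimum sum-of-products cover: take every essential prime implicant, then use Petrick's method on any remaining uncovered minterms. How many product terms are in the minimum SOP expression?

size-2^0 implicants → 00000(✓)  00001(✓)  00010(✓)  00011(✓)  00100(✓)  00101(✓)  01000(✓)  01001(✓)  01010(✓)  01100(✓)  01101(✓)  01111(✓)  10000(✓)  10001(✓)  10011(✓)  10100(✓)  10111(✓)  11000(✓)  11001(✓)  11010(✓)  11011(✓)  11100(✓)  11101(✓)  11110(✓)
size-2^1 implicants → -0000(✓)  -0001(✓)  -0011(✓)  -0100(✓)  -1000(✓)  -1001(✓)  -1010(✓)  -1100(✓)  -1101(✓)  0-000(✓)  0-001(✓)  0-010(✓)  0-100(✓)  0-101(✓)  00-00(✓)  00-01(✓)  000-0(✓)  000-1(✓)  0000-(✓)  0001-(✓)  0010-(✓)  01-00(✓)  01-01(✓)  010-0(✓)  0100-(✓)  011-1  0110-(✓)  1-000(✓)  1-001(✓)  1-011(✓)  1-100(✓)  10-00(✓)  10-11  100-1(✓)  1000-(✓)  11-00(✓)  11-01(✓)  11-10(✓)  110-0(✓)  110-1(✓)  1100-(✓)  1101-(✓)  111-0(✓)  1110-(✓)
size-2^2 implicants → --000(✓)  --001(✓)  --100(✓)  -0-00(✓)  -00-1  -000-(✓)  -1-00(✓)  -1-01(✓)  -10-0  -100-(✓)  -110-(✓)  0--00(✓)  0--01(✓)  0-0-0  0-00-(✓)  0-10-(✓)  00-0-(✓)  000--  01-0-(✓)  1--00(✓)  1-0-1  1-00-(✓)  11--0  11-0-(✓)  110--
size-2^3 implicants → ---00  --00-  -1-0-  0--0-
Unchecked terms (primes): ---00, --00-, -00-1, -1-0-, -10-0, 0--0-, 0-0-0, 000--, 011-1, 1-0-1, 10-11, 11--0, 110--
Minterm coverage:
  m0 ⊆ ---00,--00-,0--0-,0-0-0,000--
  m1 ⊆ --00-,-00-1,0--0-,000--
  m3 ⊆ -00-1,000--
  m4 ⊆ ---00,0--0-
  m5 ⊆ 0--0- [E]
  m8 ⊆ ---00,--00-,-1-0-,-10-0,0--0-,0-0-0
  m12 ⊆ ---00,-1-0-,0--0-
  m13 ⊆ -1-0-,0--0-,011-1
  m15 ⊆ 011-1 [E]
  m16 ⊆ ---00,--00-
  m17 ⊆ --00-,-00-1,1-0-1
  m19 ⊆ -00-1,1-0-1,10-11
  m20 ⊆ ---00 [E]
  m23 ⊆ 10-11 [E]
  m24 ⊆ ---00,--00-,-1-0-,-10-0,11--0,110--
  m25 ⊆ --00-,-1-0-,1-0-1,110--
  m26 ⊆ -10-0,11--0,110--
  m27 ⊆ 1-0-1,110--
  m28 ⊆ ---00,-1-0-,11--0
  m29 ⊆ -1-0- [E]
  m30 ⊆ 11--0 [E]
E = {---00, -1-0-, 0--0-, 011-1, 10-11, 11--0}
Petrick residual → -00-1, 1-0-1
Cover = d'e' + b'c'e + bd' + a'd' + a'bce + ac'e + ab'de + abe'  |cover|=8

8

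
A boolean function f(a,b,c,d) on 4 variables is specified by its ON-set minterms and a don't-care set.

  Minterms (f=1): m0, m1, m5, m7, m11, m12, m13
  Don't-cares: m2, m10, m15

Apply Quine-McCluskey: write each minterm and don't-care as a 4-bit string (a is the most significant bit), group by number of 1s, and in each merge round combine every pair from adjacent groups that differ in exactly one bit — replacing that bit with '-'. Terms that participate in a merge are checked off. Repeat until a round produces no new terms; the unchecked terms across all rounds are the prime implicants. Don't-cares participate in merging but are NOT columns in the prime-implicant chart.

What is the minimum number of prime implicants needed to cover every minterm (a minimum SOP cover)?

Round 0: 0000✓ 0001✓ 0010✓ 0101✓ 0111✓ 1010✓ 1011✓ 1100✓ 1101✓ 1111✓
Round 1: -010 -101✓ -111✓ 0-01 00-0 000- 01-1✓ 1-11 101- 11-1✓ 110-
Round 2: -1-1
PIs = {-010, -1-1, 0-01, 00-0, 000-, 1-11, 101-, 110-}
Coverage chart:
  m0: 00-0,000-
  m1: 0-01,000-
  m5: -1-1,0-01
  m7: -1-1 ←essential
  m11: 1-11,101-
  m12: 110- ←essential
  m13: -1-1,110-
Essential: -1-1, 110-
Petrick residual → 000-, 1-11
Min cover (4 terms): bd + a'b'c' + acd + abc'

4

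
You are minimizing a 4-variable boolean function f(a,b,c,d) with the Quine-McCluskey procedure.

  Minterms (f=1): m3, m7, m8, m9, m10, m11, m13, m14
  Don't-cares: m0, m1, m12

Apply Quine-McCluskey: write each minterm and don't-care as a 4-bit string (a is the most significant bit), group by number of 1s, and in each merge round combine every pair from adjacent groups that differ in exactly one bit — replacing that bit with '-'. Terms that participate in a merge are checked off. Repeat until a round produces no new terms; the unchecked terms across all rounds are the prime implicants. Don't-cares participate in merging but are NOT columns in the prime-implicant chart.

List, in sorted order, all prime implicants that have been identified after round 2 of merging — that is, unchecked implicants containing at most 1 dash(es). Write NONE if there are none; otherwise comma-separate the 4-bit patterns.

0-11

size-2^0 implicants → 0000(✓)  0001(✓)  0011(✓)  0111(✓)  1000(✓)  1001(✓)  1010(✓)  1011(✓)  1100(✓)  1101(✓)  1110(✓)
size-2^1 implicants → -000(✓)  -001(✓)  -011(✓)  0-11  00-1(✓)  000-(✓)  1-00(✓)  1-01(✓)  1-10(✓)  10-0(✓)  10-1(✓)  100-(✓)  101-(✓)  11-0(✓)  110-(✓)
size-2^2 implicants → -0-1  -00-  1--0  1-0-  10--
Unchecked terms (primes): -0-1, -00-, 0-11, 1--0, 1-0-, 10--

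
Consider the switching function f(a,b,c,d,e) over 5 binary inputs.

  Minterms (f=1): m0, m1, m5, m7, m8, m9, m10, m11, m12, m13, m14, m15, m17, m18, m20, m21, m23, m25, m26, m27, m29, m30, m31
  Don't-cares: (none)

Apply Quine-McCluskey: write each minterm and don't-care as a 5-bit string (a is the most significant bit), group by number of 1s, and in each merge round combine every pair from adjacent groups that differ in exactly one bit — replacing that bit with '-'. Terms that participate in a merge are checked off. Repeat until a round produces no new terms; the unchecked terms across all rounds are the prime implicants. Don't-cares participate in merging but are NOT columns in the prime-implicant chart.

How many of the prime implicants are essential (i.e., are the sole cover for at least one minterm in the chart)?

[col 0] 00000*, 00001*, 00101*, 00111*, 01000*, 01001*, 01010*, 01011*, 01100*, 01101*, 01110*, 01111*, 10001*, 10010*, 10100*, 10101*, 10111*, 11001*, 11010*, 11011*, 11101*, 11110*, 11111*
[col 1] -0001*, -0101*, -0111*, -1001*, -1010*, -1011*, -1101*, -1110*, -1111*, 0-000*, 0-001*, 0-101*, 0-111*, 00-01*, 0000-*, 001-1*, 01-00*, 01-01*, 01-10*, 01-11*, 010-0*, 010-1*, 0100-*, 0101-*, 011-0*, 011-1*, 0110-*, 0111-*, 1-001*, 1-010, 1-101*, 1-111*, 10-01*, 101-1*, 1010-, 11-01*, 11-10*, 11-11*, 110-1*, 1101-*, 111-1*, 1111-*
[col 2] --001*, --101*, --111*, -0-01*, -01-1*, -1-01*, -1-10*, -1-11*, -10-1*, -101-*, -11-1*, -111-*, 0--01*, 0-00-, 0-1-1*, 01--0*, 01--1*, 01-0-*, 01-1-*, 010--*, 011--*, 1--01*, 1-1-1*, 11--1*, 11-1-*
[col 3] ---01, --1-1, -1--1, -1-1-, 01---
Prime implicants: ---01, --1-1, -1--1, -1-1-, 0-00-, 01---, 1-010, 1010-
PI chart (minterm → PIs covering it):
  0 | 0-00-  (sole → essential)
  1 | ---01,0-00-
  5 | ---01,--1-1
  7 | --1-1  (sole → essential)
  8 | 0-00-,01---
  9 | ---01,-1--1,0-00-,01---
  10 | -1-1-,01---
  11 | -1--1,-1-1-,01---
  12 | 01---  (sole → essential)
  13 | ---01,--1-1,-1--1,01---
  14 | -1-1-,01---
  15 | --1-1,-1--1,-1-1-,01---
  17 | ---01  (sole → essential)
  18 | 1-010  (sole → essential)
  20 | 1010-  (sole → essential)
  21 | ---01,--1-1,1010-
  23 | --1-1  (sole → essential)
  25 | ---01,-1--1
  26 | -1-1-,1-010
  27 | -1--1,-1-1-
  29 | ---01,--1-1,-1--1
  30 | -1-1-  (sole → essential)
  31 | --1-1,-1--1,-1-1-
Essential prime implicants: ---01, --1-1, -1-1-, 0-00-, 01---, 1-010, 1010-

7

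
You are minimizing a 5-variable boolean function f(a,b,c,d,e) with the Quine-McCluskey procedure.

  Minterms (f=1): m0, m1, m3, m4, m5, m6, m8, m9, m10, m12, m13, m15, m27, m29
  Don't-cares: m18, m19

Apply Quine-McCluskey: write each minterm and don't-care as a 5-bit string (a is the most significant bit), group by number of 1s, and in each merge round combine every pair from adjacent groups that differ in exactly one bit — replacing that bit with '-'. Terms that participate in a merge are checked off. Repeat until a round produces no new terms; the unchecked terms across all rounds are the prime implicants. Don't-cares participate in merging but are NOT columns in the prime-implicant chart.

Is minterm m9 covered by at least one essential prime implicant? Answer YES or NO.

Round 0: 00000✓ 00001✓ 00011✓ 00100✓ 00101✓ 00110✓ 01000✓ 01001✓ 01010✓ 01100✓ 01101✓ 01111✓ 10010✓ 10011✓ 11011✓ 11101✓
Round 1: -0011 -1101 0-000✓ 0-001✓ 0-100✓ 0-101✓ 00-00✓ 00-01✓ 000-1 0000-✓ 001-0 0010-✓ 01-00✓ 01-01✓ 010-0 0100-✓ 011-1 0110-✓ 1-011 1001-
Round 2: 0--00✓ 0--01✓ 0-00-✓ 0-10-✓ 00-0-✓ 01-0-✓
Round 3: 0--0-
PIs = {-0011, -1101, 0--0-, 000-1, 001-0, 010-0, 011-1, 1-011, 1001-}
Coverage chart:
  m0: 0--0- ←essential
  m1: 0--0-,000-1
  m3: -0011,000-1
  m4: 0--0-,001-0
  m5: 0--0- ←essential
  m6: 001-0 ←essential
  m8: 0--0-,010-0
  m9: 0--0- ←essential
  m10: 010-0 ←essential
  m12: 0--0- ←essential
  m13: -1101,0--0-,011-1
  m15: 011-1 ←essential
  m27: 1-011 ←essential
  m29: -1101 ←essential
Essential: -1101, 0--0-, 001-0, 010-0, 011-1, 1-011

YES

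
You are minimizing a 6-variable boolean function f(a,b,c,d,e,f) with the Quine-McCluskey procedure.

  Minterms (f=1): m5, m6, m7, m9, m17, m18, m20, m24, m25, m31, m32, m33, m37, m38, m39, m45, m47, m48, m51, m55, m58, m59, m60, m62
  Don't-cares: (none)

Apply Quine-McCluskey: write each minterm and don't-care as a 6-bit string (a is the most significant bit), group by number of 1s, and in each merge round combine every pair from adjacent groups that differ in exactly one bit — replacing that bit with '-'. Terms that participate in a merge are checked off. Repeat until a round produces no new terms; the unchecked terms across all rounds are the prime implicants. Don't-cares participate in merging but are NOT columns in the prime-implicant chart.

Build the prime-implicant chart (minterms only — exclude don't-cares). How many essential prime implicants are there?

11

[col 0] 000101*, 000110*, 000111*, 001001*, 010001*, 010010, 010100, 011000*, 011001*, 011111, 100000*, 100001*, 100101*, 100110*, 100111*, 101101*, 101111*, 110000*, 110011*, 110111*, 111010*, 111011*, 111100*, 111110*
[col 1] -00101*, -00110*, -00111*, 0-1001, 0001-1*, 00011-*, 01-001, 01100-, 1-0000, 1-0111, 10-101*, 10-111*, 100-01, 10000-, 1001-1*, 10011-*, 1011-1*, 11-011, 110-11, 111-10, 11101-, 1111-0
[col 2] -001-1, -0011-, 10-1-1
Prime implicants: -001-1, -0011-, 0-1001, 01-001, 010010, 010100, 01100-, 011111, 1-0000, 1-0111, 10-1-1, 100-01, 10000-, 11-011, 110-11, 111-10, 11101-, 1111-0
PI chart (minterm → PIs covering it):
  5 | -001-1  (sole → essential)
  6 | -0011-  (sole → essential)
  7 | -001-1,-0011-
  9 | 0-1001  (sole → essential)
  17 | 01-001  (sole → essential)
  18 | 010010  (sole → essential)
  20 | 010100  (sole → essential)
  24 | 01100-  (sole → essential)
  25 | 0-1001,01-001,01100-
  31 | 011111  (sole → essential)
  32 | 1-0000,10000-
  33 | 100-01,10000-
  37 | -001-1,10-1-1,100-01
  38 | -0011-  (sole → essential)
  39 | -001-1,-0011-,1-0111,10-1-1
  45 | 10-1-1  (sole → essential)
  47 | 10-1-1  (sole → essential)
  48 | 1-0000  (sole → essential)
  51 | 11-011,110-11
  55 | 1-0111,110-11
  58 | 111-10,11101-
  59 | 11-011,11101-
  60 | 1111-0  (sole → essential)
  62 | 111-10,1111-0
Essential prime implicants: -001-1, -0011-, 0-1001, 01-001, 010010, 010100, 01100-, 011111, 1-0000, 10-1-1, 1111-0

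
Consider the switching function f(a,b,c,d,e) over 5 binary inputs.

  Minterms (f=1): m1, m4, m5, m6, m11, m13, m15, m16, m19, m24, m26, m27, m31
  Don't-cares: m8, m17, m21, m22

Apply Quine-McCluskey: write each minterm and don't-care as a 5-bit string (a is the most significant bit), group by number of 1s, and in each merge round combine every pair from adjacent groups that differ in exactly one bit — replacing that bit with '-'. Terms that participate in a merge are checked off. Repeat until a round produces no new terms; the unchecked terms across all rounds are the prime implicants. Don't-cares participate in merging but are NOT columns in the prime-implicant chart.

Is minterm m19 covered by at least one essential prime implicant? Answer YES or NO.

[col 0] 00001*, 00100*, 00101*, 00110*, 01000*, 01011*, 01101*, 01111*, 10000*, 10001*, 10011*, 10101*, 10110*, 11000*, 11010*, 11011*, 11111*
[col 1] -0001*, -0101*, -0110, -1000, -1011*, -1111*, 0-101, 00-01*, 001-0, 0010-, 01-11*, 011-1, 1-000, 1-011, 10-01*, 100-1, 1000-, 11-11*, 110-0, 1101-
[col 2] -0-01, -1-11
Prime implicants: -0-01, -0110, -1-11, -1000, 0-101, 001-0, 0010-, 011-1, 1-000, 1-011, 100-1, 1000-, 110-0, 1101-
PI chart (minterm → PIs covering it):
  1 | -0-01  (sole → essential)
  4 | 001-0,0010-
  5 | -0-01,0-101,0010-
  6 | -0110,001-0
  11 | -1-11  (sole → essential)
  13 | 0-101,011-1
  15 | -1-11,011-1
  16 | 1-000,1000-
  19 | 1-011,100-1
  24 | -1000,1-000,110-0
  26 | 110-0,1101-
  27 | -1-11,1-011,1101-
  31 | -1-11  (sole → essential)
Essential prime implicants: -0-01, -1-11

NO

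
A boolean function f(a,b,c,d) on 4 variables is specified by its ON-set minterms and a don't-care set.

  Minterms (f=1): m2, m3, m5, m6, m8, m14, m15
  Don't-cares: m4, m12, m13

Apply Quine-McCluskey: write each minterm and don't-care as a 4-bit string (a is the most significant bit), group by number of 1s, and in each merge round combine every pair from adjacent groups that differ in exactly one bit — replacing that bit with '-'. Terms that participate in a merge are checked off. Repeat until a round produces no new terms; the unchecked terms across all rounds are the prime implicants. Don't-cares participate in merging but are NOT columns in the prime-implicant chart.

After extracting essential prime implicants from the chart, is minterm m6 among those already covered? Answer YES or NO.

NO

Round 0: 0010✓ 0011✓ 0100✓ 0101✓ 0110✓ 1000✓ 1100✓ 1101✓ 1110✓ 1111✓
Round 1: -100✓ -101✓ -110✓ 0-10 001- 01-0✓ 010-✓ 1-00 11-0✓ 11-1✓ 110-✓ 111-✓
Round 2: -1-0 -10- 11--
PIs = {-1-0, -10-, 0-10, 001-, 1-00, 11--}
Coverage chart:
  m2: 0-10,001-
  m3: 001- ←essential
  m5: -10- ←essential
  m6: -1-0,0-10
  m8: 1-00 ←essential
  m14: -1-0,11--
  m15: 11-- ←essential
Essential: -10-, 001-, 1-00, 11--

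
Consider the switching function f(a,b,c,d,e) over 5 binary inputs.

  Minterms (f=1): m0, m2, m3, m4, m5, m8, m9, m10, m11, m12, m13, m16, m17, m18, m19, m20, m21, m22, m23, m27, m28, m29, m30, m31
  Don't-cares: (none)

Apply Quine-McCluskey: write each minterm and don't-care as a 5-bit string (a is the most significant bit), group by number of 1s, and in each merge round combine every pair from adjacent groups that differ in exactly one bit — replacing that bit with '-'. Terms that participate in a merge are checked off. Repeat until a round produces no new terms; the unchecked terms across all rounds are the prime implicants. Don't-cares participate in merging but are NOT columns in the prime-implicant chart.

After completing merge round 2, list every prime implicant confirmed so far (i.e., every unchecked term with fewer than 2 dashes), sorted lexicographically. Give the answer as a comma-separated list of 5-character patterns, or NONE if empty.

size-2^0 implicants → 00000(✓)  00010(✓)  00011(✓)  00100(✓)  00101(✓)  01000(✓)  01001(✓)  01010(✓)  01011(✓)  01100(✓)  01101(✓)  10000(✓)  10001(✓)  10010(✓)  10011(✓)  10100(✓)  10101(✓)  10110(✓)  10111(✓)  11011(✓)  11100(✓)  11101(✓)  11110(✓)  11111(✓)
size-2^1 implicants → -0000(✓)  -0010(✓)  -0011(✓)  -0100(✓)  -0101(✓)  -1011(✓)  -1100(✓)  -1101(✓)  0-000(✓)  0-010(✓)  0-011(✓)  0-100(✓)  0-101(✓)  00-00(✓)  000-0(✓)  0001-(✓)  0010-(✓)  01-00(✓)  01-01(✓)  010-0(✓)  010-1(✓)  0100-(✓)  0101-(✓)  0110-(✓)  1-011(✓)  1-100(✓)  1-101(✓)  1-110(✓)  1-111(✓)  10-00(✓)  10-01(✓)  10-10(✓)  10-11(✓)  100-0(✓)  100-1(✓)  1000-(✓)  1001-(✓)  101-0(✓)  101-1(✓)  1010-(✓)  1011-(✓)  11-11(✓)  111-0(✓)  111-1(✓)  1110-(✓)  1111-(✓)
size-2^2 implicants → --011  --100(✓)  --101(✓)  -0-00  -00-0  -001-  -010-(✓)  -110-(✓)  0--00  0-0-0  0-01-  0-10-(✓)  01-0-  010--  1--11  1-1-0(✓)  1-1-1(✓)  1-10-(✓)  1-11-(✓)  10--0(✓)  10--1(✓)  10-0-(✓)  10-1-(✓)  100--(✓)  101--(✓)  111--(✓)
size-2^3 implicants → --10-  1-1--  10---
Unchecked terms (primes): --011, --10-, -0-00, -00-0, -001-, 0--00, 0-0-0, 0-01-, 01-0-, 010--, 1--11, 1-1--, 10---

NONE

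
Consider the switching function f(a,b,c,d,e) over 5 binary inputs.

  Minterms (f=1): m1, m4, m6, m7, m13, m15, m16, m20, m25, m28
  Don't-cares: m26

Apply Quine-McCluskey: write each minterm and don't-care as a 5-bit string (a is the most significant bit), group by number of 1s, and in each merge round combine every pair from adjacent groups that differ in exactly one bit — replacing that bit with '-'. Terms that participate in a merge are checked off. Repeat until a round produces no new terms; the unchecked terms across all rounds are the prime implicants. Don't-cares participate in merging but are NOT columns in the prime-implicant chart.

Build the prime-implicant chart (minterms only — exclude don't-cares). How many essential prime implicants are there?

size-2^0 implicants → 00001  00100(✓)  00110(✓)  00111(✓)  01101(✓)  01111(✓)  10000(✓)  10100(✓)  11001  11010  11100(✓)
size-2^1 implicants → -0100  0-111  001-0  0011-  011-1  1-100  10-00
Unchecked terms (primes): -0100, 0-111, 00001, 001-0, 0011-, 011-1, 1-100, 10-00, 11001, 11010
Minterm coverage:
  m1 ⊆ 00001 [E]
  m4 ⊆ -0100,001-0
  m6 ⊆ 001-0,0011-
  m7 ⊆ 0-111,0011-
  m13 ⊆ 011-1 [E]
  m15 ⊆ 0-111,011-1
  m16 ⊆ 10-00 [E]
  m20 ⊆ -0100,1-100,10-00
  m25 ⊆ 11001 [E]
  m28 ⊆ 1-100 [E]
E = {00001, 011-1, 1-100, 10-00, 11001}

5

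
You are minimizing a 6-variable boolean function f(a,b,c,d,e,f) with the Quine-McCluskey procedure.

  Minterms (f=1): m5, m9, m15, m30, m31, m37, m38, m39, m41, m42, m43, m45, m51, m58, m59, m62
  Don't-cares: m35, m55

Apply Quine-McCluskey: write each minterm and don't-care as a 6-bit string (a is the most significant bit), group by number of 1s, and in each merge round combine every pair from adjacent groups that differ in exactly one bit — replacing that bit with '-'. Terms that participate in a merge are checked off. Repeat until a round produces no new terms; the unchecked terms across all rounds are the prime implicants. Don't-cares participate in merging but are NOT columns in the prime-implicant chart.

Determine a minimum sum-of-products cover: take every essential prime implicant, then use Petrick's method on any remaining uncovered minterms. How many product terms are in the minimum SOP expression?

8

size-2^0 implicants → 000101(✓)  001001(✓)  001111(✓)  011110(✓)  011111(✓)  100011(✓)  100101(✓)  100110(✓)  100111(✓)  101001(✓)  101010(✓)  101011(✓)  101101(✓)  110011(✓)  110111(✓)  111010(✓)  111011(✓)  111110(✓)
size-2^1 implicants → -00101  -01001  -11110  0-1111  01111-  1-0011(✓)  1-0111(✓)  1-1010(✓)  1-1011(✓)  10-011(✓)  10-101  100-11(✓)  1001-1  10011-  101-01  1010-1  10101-(✓)  11-011(✓)  110-11(✓)  111-10  11101-(✓)
size-2^2 implicants → 1--011  1-0-11  1-101-
Unchecked terms (primes): -00101, -01001, -11110, 0-1111, 01111-, 1--011, 1-0-11, 1-101-, 10-101, 1001-1, 10011-, 101-01, 1010-1, 111-10
Minterm coverage:
  m5 ⊆ -00101 [E]
  m9 ⊆ -01001 [E]
  m15 ⊆ 0-1111 [E]
  m30 ⊆ -11110,01111-
  m31 ⊆ 0-1111,01111-
  m37 ⊆ -00101,10-101,1001-1
  m38 ⊆ 10011- [E]
  m39 ⊆ 1-0-11,1001-1,10011-
  m41 ⊆ -01001,101-01,1010-1
  m42 ⊆ 1-101- [E]
  m43 ⊆ 1--011,1-101-,1010-1
  m45 ⊆ 10-101,101-01
  m51 ⊆ 1--011,1-0-11
  m58 ⊆ 1-101-,111-10
  m59 ⊆ 1--011,1-101-
  m62 ⊆ -11110,111-10
E = {-00101, -01001, 0-1111, 1-101-, 10011-}
Petrick residual → -11110, 1--011, 10-101
Cover = b'c'de'f + b'cd'e'f + bcdef' + a'cdef + ad'ef + acd'e + ab'de'f + ab'c'de  |cover|=8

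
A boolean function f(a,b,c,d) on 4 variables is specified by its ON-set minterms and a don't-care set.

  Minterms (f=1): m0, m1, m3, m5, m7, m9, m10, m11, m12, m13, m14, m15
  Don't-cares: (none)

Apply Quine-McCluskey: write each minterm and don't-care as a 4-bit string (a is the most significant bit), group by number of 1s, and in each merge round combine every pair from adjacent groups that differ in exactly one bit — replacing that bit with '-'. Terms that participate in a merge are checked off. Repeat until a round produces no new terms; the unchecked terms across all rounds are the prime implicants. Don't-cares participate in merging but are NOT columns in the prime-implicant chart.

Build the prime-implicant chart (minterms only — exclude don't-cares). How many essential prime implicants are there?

[col 0] 0000*, 0001*, 0011*, 0101*, 0111*, 1001*, 1010*, 1011*, 1100*, 1101*, 1110*, 1111*
[col 1] -001*, -011*, -101*, -111*, 0-01*, 0-11*, 00-1*, 000-, 01-1*, 1-01*, 1-10*, 1-11*, 10-1*, 101-*, 11-0*, 11-1*, 110-*, 111-*
[col 2] --01*, --11*, -0-1*, -1-1*, 0--1*, 1--1*, 1-1-, 11--
[col 3] ---1
Prime implicants: ---1, 000-, 1-1-, 11--
PI chart (minterm → PIs covering it):
  0 | 000-  (sole → essential)
  1 | ---1,000-
  3 | ---1  (sole → essential)
  5 | ---1  (sole → essential)
  7 | ---1  (sole → essential)
  9 | ---1  (sole → essential)
  10 | 1-1-  (sole → essential)
  11 | ---1,1-1-
  12 | 11--  (sole → essential)
  13 | ---1,11--
  14 | 1-1-,11--
  15 | ---1,1-1-,11--
Essential prime implicants: ---1, 000-, 1-1-, 11--

4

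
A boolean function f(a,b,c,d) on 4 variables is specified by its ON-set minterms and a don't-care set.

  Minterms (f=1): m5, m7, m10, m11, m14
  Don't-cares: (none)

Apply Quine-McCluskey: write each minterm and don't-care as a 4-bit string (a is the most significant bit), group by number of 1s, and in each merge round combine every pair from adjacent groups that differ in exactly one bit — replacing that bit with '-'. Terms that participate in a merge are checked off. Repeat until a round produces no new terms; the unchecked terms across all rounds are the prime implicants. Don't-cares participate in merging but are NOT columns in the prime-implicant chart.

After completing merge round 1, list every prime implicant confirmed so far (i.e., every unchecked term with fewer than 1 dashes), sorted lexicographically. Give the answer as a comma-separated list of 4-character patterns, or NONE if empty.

NONE

size-2^0 implicants → 0101(✓)  0111(✓)  1010(✓)  1011(✓)  1110(✓)
size-2^1 implicants → 01-1  1-10  101-
Unchecked terms (primes): 01-1, 1-10, 101-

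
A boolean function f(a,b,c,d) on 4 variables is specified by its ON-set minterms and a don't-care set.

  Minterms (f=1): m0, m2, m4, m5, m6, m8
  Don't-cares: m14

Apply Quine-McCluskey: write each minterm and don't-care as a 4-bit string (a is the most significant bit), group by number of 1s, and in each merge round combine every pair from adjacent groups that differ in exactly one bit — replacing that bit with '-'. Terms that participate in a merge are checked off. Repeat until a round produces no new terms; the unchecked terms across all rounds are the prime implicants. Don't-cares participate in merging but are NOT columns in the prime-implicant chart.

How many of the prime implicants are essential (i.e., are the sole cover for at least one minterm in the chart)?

size-2^0 implicants → 0000(✓)  0010(✓)  0100(✓)  0101(✓)  0110(✓)  1000(✓)  1110(✓)
size-2^1 implicants → -000  -110  0-00(✓)  0-10(✓)  00-0(✓)  01-0(✓)  010-
size-2^2 implicants → 0--0
Unchecked terms (primes): -000, -110, 0--0, 010-
Minterm coverage:
  m0 ⊆ -000,0--0
  m2 ⊆ 0--0 [E]
  m4 ⊆ 0--0,010-
  m5 ⊆ 010- [E]
  m6 ⊆ -110,0--0
  m8 ⊆ -000 [E]
E = {-000, 0--0, 010-}

3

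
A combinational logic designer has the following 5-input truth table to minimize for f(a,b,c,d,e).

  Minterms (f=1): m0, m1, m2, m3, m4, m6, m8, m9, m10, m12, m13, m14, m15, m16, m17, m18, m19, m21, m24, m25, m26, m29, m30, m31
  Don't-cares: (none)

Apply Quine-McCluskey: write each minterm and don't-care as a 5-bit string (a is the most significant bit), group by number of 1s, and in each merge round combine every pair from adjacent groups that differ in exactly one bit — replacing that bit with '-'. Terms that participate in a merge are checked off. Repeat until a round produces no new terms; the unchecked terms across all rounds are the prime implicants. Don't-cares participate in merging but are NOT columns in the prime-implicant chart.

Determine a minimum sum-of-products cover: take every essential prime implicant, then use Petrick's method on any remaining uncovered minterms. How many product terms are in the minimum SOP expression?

6

Round 0: 00000✓ 00001✓ 00010✓ 00011✓ 00100✓ 00110✓ 01000✓ 01001✓ 01010✓ 01100✓ 01101✓ 01110✓ 01111✓ 10000✓ 10001✓ 10010✓ 10011✓ 10101✓ 11000✓ 11001✓ 11010✓ 11101✓ 11110✓ 11111✓
Round 1: -0000✓ -0001✓ -0010✓ -0011✓ -1000✓ -1001✓ -1010✓ -1101✓ -1110✓ -1111✓ 0-000✓ 0-001✓ 0-010✓ 0-100✓ 0-110✓ 00-00✓ 00-10✓ 000-0✓ 000-1✓ 0000-✓ 0001-✓ 001-0✓ 01-00✓ 01-01✓ 01-10✓ 010-0✓ 0100-✓ 011-0✓ 011-1✓ 0110-✓ 0111-✓ 1-000✓ 1-001✓ 1-010✓ 1-101✓ 10-01✓ 100-0✓ 100-1✓ 1000-✓ 1001-✓ 11-01✓ 11-10✓ 110-0✓ 1100-✓ 111-1✓ 1111-✓
Round 2: --000✓ --001✓ --010✓ -00-0✓ -00-1✓ -000-✓ -001-✓ -1-01 -1-10 -10-0✓ -100-✓ -11-1 -111- 0--00✓ 0--10✓ 0-0-0✓ 0-00-✓ 0-1-0✓ 00--0✓ 000--✓ 01--0✓ 01-0- 011-- 1--01 1-0-0✓ 1-00-✓ 100--✓
Round 3: --0-0 --00- -00-- 0---0
PIs = {--0-0, --00-, -00--, -1-01, -1-10, -11-1, -111-, 0---0, 01-0-, 011--, 1--01}
Coverage chart:
  m0: --0-0,--00-,-00--,0---0
  m1: --00-,-00--
  m2: --0-0,-00--,0---0
  m3: -00-- ←essential
  m4: 0---0 ←essential
  m6: 0---0 ←essential
  m8: --0-0,--00-,0---0,01-0-
  m9: --00-,-1-01,01-0-
  m10: --0-0,-1-10,0---0
  m12: 0---0,01-0-,011--
  m13: -1-01,-11-1,01-0-,011--
  m14: -1-10,-111-,0---0,011--
  m15: -11-1,-111-,011--
  m16: --0-0,--00-,-00--
  m17: --00-,-00--,1--01
  m18: --0-0,-00--
  m19: -00-- ←essential
  m21: 1--01 ←essential
  m24: --0-0,--00-
  m25: --00-,-1-01,1--01
  m26: --0-0,-1-10
  m29: -1-01,-11-1,1--01
  m30: -1-10,-111-
  m31: -11-1,-111-
Essential: -00--, 0---0, 1--01
Petrick residual → --0-0, -1-01, -111-
Min cover (6 terms): c'e' + b'c' + bd'e + bcd + a'e' + ad'e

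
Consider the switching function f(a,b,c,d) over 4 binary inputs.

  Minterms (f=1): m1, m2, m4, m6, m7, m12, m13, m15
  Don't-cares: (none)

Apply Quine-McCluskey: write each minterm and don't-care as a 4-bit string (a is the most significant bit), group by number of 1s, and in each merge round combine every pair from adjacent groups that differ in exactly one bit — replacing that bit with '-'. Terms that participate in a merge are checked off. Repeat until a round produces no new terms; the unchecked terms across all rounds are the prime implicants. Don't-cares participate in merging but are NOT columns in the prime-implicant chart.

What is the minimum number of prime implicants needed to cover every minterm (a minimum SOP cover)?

Round 0: 0001 0010✓ 0100✓ 0110✓ 0111✓ 1100✓ 1101✓ 1111✓
Round 1: -100 -111 0-10 01-0 011- 11-1 110-
PIs = {-100, -111, 0-10, 0001, 01-0, 011-, 11-1, 110-}
Coverage chart:
  m1: 0001 ←essential
  m2: 0-10 ←essential
  m4: -100,01-0
  m6: 0-10,01-0,011-
  m7: -111,011-
  m12: -100,110-
  m13: 11-1,110-
  m15: -111,11-1
Essential: 0-10, 0001
Petrick residual → -100, -111, 11-1
Min cover (5 terms): bc'd' + bcd + a'cd' + a'b'c'd + abd

5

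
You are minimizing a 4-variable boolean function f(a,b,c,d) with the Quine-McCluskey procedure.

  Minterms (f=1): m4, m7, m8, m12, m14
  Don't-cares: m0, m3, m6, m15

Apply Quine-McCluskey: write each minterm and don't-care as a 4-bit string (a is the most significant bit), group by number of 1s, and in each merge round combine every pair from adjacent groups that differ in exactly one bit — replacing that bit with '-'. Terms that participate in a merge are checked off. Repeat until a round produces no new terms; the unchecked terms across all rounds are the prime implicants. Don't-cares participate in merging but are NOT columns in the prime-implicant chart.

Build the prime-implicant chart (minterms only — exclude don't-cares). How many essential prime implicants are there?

1

Round 0: 0000✓ 0011✓ 0100✓ 0110✓ 0111✓ 1000✓ 1100✓ 1110✓ 1111✓
Round 1: -000✓ -100✓ -110✓ -111✓ 0-00✓ 0-11 01-0✓ 011-✓ 1-00✓ 11-0✓ 111-✓
Round 2: --00 -1-0 -11-
PIs = {--00, -1-0, -11-, 0-11}
Coverage chart:
  m4: --00,-1-0
  m7: -11-,0-11
  m8: --00 ←essential
  m12: --00,-1-0
  m14: -1-0,-11-
Essential: --00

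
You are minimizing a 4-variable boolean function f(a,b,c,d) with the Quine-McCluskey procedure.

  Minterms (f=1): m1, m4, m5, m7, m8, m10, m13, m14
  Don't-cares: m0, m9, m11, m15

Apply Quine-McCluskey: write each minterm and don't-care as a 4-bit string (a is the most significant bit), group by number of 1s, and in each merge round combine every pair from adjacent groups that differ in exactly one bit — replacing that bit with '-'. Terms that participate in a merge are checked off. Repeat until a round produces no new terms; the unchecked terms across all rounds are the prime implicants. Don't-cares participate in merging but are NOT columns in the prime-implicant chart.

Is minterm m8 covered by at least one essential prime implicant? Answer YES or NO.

size-2^0 implicants → 0000(✓)  0001(✓)  0100(✓)  0101(✓)  0111(✓)  1000(✓)  1001(✓)  1010(✓)  1011(✓)  1101(✓)  1110(✓)  1111(✓)
size-2^1 implicants → -000(✓)  -001(✓)  -101(✓)  -111(✓)  0-00(✓)  0-01(✓)  000-(✓)  01-1(✓)  010-(✓)  1-01(✓)  1-10(✓)  1-11(✓)  10-0(✓)  10-1(✓)  100-(✓)  101-(✓)  11-1(✓)  111-(✓)
size-2^2 implicants → --01  -00-  -1-1  0-0-  1--1  1-1-  10--
Unchecked terms (primes): --01, -00-, -1-1, 0-0-, 1--1, 1-1-, 10--
Minterm coverage:
  m1 ⊆ --01,-00-,0-0-
  m4 ⊆ 0-0- [E]
  m5 ⊆ --01,-1-1,0-0-
  m7 ⊆ -1-1 [E]
  m8 ⊆ -00-,10--
  m10 ⊆ 1-1-,10--
  m13 ⊆ --01,-1-1,1--1
  m14 ⊆ 1-1- [E]
E = {-1-1, 0-0-, 1-1-}

NO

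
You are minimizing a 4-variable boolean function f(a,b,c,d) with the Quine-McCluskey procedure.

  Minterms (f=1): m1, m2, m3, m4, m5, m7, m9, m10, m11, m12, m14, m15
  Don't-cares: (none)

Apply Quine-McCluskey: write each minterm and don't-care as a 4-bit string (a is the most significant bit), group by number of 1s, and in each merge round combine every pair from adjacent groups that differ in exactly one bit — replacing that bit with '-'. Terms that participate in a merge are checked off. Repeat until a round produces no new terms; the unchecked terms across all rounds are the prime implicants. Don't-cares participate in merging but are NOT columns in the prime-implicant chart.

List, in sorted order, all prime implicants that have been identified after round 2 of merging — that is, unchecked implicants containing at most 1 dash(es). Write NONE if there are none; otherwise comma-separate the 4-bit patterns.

size-2^0 implicants → 0001(✓)  0010(✓)  0011(✓)  0100(✓)  0101(✓)  0111(✓)  1001(✓)  1010(✓)  1011(✓)  1100(✓)  1110(✓)  1111(✓)
size-2^1 implicants → -001(✓)  -010(✓)  -011(✓)  -100  -111(✓)  0-01(✓)  0-11(✓)  00-1(✓)  001-(✓)  01-1(✓)  010-  1-10(✓)  1-11(✓)  10-1(✓)  101-(✓)  11-0  111-(✓)
size-2^2 implicants → --11  -0-1  -01-  0--1  1-1-
Unchecked terms (primes): --11, -0-1, -01-, -100, 0--1, 010-, 1-1-, 11-0

-100, 010-, 11-0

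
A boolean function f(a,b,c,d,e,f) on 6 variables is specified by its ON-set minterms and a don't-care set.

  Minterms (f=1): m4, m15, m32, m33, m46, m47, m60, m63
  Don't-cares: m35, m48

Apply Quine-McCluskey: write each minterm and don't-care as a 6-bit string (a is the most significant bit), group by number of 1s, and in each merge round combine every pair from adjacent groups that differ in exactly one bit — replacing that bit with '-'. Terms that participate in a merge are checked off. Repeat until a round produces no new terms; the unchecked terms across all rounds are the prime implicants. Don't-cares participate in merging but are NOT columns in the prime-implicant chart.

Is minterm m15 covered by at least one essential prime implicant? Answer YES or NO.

[col 0] 000100, 001111*, 100000*, 100001*, 100011*, 101110*, 101111*, 110000*, 111100, 111111*
[col 1] -01111, 1-0000, 1-1111, 1000-1, 10000-, 10111-
Prime implicants: -01111, 000100, 1-0000, 1-1111, 1000-1, 10000-, 10111-, 111100
PI chart (minterm → PIs covering it):
  4 | 000100  (sole → essential)
  15 | -01111  (sole → essential)
  32 | 1-0000,10000-
  33 | 1000-1,10000-
  46 | 10111-  (sole → essential)
  47 | -01111,1-1111,10111-
  60 | 111100  (sole → essential)
  63 | 1-1111  (sole → essential)
Essential prime implicants: -01111, 000100, 1-1111, 10111-, 111100

YES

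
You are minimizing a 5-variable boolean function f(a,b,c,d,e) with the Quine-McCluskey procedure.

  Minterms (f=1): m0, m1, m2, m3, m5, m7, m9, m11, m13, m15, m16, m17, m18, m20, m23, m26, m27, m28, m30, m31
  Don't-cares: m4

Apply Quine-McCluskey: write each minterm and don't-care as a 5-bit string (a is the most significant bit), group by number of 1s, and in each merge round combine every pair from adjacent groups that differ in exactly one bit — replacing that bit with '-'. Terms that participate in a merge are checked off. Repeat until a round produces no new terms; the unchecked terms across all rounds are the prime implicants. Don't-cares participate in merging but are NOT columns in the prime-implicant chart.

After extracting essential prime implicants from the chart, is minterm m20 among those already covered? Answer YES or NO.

Round 0: 00000✓ 00001✓ 00010✓ 00011✓ 00100✓ 00101✓ 00111✓ 01001✓ 01011✓ 01101✓ 01111✓ 10000✓ 10001✓ 10010✓ 10100✓ 10111✓ 11010✓ 11011✓ 11100✓ 11110✓ 11111✓
Round 1: -0000✓ -0001✓ -0010✓ -0100✓ -0111✓ -1011✓ -1111✓ 0-001✓ 0-011✓ 0-101✓ 0-111✓ 00-00✓ 00-01✓ 00-11✓ 000-0✓ 000-1✓ 0000-✓ 0001-✓ 001-1✓ 0010-✓ 01-01✓ 01-11✓ 010-1✓ 011-1✓ 1-010 1-100 1-111✓ 10-00✓ 100-0✓ 1000-✓ 11-10✓ 11-11✓ 1101-✓ 111-0 1111-✓
Round 2: --111 -0-00 -00-0 -000- -1-11 0--01✓ 0--11✓ 0-0-1✓ 0-1-1✓ 00--1✓ 00-0- 000-- 01--1✓ 11-1-
Round 3: 0---1
PIs = {--111, -0-00, -00-0, -000-, -1-11, 0---1, 00-0-, 000--, 1-010, 1-100, 11-1-, 111-0}
Coverage chart:
  m0: -0-00,-00-0,-000-,00-0-,000--
  m1: -000-,0---1,00-0-,000--
  m2: -00-0,000--
  m3: 0---1,000--
  m5: 0---1,00-0-
  m7: --111,0---1
  m9: 0---1 ←essential
  m11: -1-11,0---1
  m13: 0---1 ←essential
  m15: --111,-1-11,0---1
  m16: -0-00,-00-0,-000-
  m17: -000- ←essential
  m18: -00-0,1-010
  m20: -0-00,1-100
  m23: --111 ←essential
  m26: 1-010,11-1-
  m27: -1-11,11-1-
  m28: 1-100,111-0
  m30: 11-1-,111-0
  m31: --111,-1-11,11-1-
Essential: --111, -000-, 0---1

NO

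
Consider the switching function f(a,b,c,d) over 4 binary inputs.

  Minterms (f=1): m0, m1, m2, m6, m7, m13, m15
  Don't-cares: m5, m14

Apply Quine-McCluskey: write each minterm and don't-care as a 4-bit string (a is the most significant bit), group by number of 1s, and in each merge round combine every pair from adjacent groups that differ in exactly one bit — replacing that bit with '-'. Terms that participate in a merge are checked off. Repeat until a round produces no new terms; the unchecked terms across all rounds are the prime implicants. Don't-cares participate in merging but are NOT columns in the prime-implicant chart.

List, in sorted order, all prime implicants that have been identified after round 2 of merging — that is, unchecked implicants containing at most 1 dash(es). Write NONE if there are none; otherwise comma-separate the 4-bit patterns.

size-2^0 implicants → 0000(✓)  0001(✓)  0010(✓)  0101(✓)  0110(✓)  0111(✓)  1101(✓)  1110(✓)  1111(✓)
size-2^1 implicants → -101(✓)  -110(✓)  -111(✓)  0-01  0-10  00-0  000-  01-1(✓)  011-(✓)  11-1(✓)  111-(✓)
size-2^2 implicants → -1-1  -11-
Unchecked terms (primes): -1-1, -11-, 0-01, 0-10, 00-0, 000-

0-01, 0-10, 00-0, 000-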